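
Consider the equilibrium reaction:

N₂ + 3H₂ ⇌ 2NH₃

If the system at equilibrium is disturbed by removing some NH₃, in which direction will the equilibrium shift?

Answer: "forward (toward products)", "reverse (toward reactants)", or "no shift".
forward (toward products)

Apply Le Chatelier's principle: system shifts to counteract the change.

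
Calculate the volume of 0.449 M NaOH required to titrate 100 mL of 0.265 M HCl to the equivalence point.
V_{base} = 59.0 mL

At equivalence: moles acid = moles base.
moles HCl = 0.265 M × 0.1 L = 0.0265 mol
V_NaOH = 0.0265 mol ÷ 0.449 M = 0.05902 L = 59.0 mL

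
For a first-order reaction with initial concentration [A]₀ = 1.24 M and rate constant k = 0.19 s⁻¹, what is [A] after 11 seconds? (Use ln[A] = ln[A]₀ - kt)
0.1534 M

ln[A] = ln[A]₀ - k·t = ln(1.24) - (0.19)·(11) = 0.2151 - 2.0900 = -1.8749
[A] = e^(-1.8749) = 0.1534 M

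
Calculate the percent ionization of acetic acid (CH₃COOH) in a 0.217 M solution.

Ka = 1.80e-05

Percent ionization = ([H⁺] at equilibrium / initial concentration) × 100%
Percent ionization = 0.907%

Let x = [H⁺]. Ka = x²/(C - x) ⇒ x² + (1.80e-05)x - (1.80e-05)(0.217) = 0. x = 1.9674e-03. Percent = (1.9674e-03/0.217) × 100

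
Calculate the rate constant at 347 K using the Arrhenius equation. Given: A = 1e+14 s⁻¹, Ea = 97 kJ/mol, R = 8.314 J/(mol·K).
2.50e-01 s⁻¹

k = A·exp(-Ea/(R·T)) = 1e+14·exp(-97000/(8.314·347)) = 1e+14·exp(-33.6227) = 1e+14·2.4995e-15 = 2.50e-01 s⁻¹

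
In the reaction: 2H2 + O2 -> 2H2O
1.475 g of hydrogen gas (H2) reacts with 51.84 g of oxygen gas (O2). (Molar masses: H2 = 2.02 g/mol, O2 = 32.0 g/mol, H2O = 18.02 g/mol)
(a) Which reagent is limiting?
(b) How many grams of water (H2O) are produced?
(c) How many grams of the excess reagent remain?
(a) H2, (b) 13.16 g, (c) 40.16 g

Moles of H2 = 1.475 g ÷ 2.02 g/mol = 0.730198 mol
Moles of O2 = 51.84 g ÷ 32.0 g/mol = 1.62 mol
Moles ÷ coefficient: H2: 0.730198/2 = 0.3651, O2: 1.62/1 = 1.62
(a) H2 has the smaller value, so H2 is the limiting reagent.
(b) Moles of H2O = 0.730198 mol H2 × (2/2) = 0.730198 mol; mass = 0.730198 mol × 18.02 g/mol = 13.16 g
(c) O2 consumed = 0.730198 × (1/2) = 0.365099 mol; remaining = 1.62 − 0.365099 = 1.2549 mol; mass = 1.2549 mol × 32.0 g/mol = 40.16 g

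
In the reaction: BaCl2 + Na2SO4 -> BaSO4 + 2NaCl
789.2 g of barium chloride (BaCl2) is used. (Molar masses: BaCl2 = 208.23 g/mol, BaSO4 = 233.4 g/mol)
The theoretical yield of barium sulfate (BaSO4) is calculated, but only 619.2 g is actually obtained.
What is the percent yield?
Moles of BaCl2 = 789.2 g ÷ 208.23 g/mol = 3.79004 mol
Mole ratio: 1 mol BaSO4 / 1 mol BaCl2
Moles of BaSO4 = 3.79004 × (1/1) = 3.79004 mol
Theoretical yield = 3.79004 mol × 233.4 g/mol = 884.6 g
Actual yield = 619.2 g
Percent yield = (619.2 / 884.6) × 100% = 70.0%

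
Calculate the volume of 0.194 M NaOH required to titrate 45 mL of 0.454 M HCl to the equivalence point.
V_{base} = 105.3 mL

At equivalence: moles acid = moles base.
moles HCl = 0.454 M × 0.045 L = 0.02043 mol
V_NaOH = 0.02043 mol ÷ 0.194 M = 0.1053 L = 105.3 mL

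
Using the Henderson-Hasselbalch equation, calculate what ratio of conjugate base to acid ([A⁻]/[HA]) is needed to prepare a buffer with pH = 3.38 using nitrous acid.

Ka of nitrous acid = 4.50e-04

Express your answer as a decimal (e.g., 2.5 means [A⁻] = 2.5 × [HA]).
[A⁻]/[HA] = 1.079

pKa = −log(4.50e-04) = 3.3468. pH = pKa + log([A⁻]/[HA]). 3.38 = 3.3468 + log(ratio). log(ratio) = 3.38 − 3.3468 = 0.0332. ratio = 10^(0.0332) = 1.079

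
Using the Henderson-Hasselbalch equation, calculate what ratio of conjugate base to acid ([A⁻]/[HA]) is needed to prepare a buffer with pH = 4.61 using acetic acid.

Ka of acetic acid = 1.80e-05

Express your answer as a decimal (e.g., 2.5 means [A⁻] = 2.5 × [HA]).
[A⁻]/[HA] = 0.733

pKa = −log(1.80e-05) = 4.7447. pH = pKa + log([A⁻]/[HA]). 4.61 = 4.7447 + log(ratio). log(ratio) = 4.61 − 4.7447 = -0.1347. ratio = 10^(-0.1347) = 0.733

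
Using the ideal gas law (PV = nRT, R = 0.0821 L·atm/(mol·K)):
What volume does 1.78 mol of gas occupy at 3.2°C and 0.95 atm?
T = 3.2°C + 273.15 = 276.35 K
V = nRT/P = (1.78 × 0.0821 × 276.35) / 0.95
V = 42.51 L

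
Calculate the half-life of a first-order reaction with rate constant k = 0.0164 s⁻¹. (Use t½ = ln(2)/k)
42.27 s

t½ = ln(2)/k = 0.6931/0.0164 = 42.27 s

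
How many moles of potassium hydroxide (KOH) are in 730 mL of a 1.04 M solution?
Moles = Molarity × Volume (L)
Moles = 1.04 M × 0.73 L = 0.7592 mol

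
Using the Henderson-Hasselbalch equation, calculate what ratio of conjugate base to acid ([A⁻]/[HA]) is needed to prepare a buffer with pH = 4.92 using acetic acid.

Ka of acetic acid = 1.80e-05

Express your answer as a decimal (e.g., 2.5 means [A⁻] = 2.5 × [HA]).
[A⁻]/[HA] = 1.497

pKa = −log(1.80e-05) = 4.7447. pH = pKa + log([A⁻]/[HA]). 4.92 = 4.7447 + log(ratio). log(ratio) = 4.92 − 4.7447 = 0.1753. ratio = 10^(0.1753) = 1.497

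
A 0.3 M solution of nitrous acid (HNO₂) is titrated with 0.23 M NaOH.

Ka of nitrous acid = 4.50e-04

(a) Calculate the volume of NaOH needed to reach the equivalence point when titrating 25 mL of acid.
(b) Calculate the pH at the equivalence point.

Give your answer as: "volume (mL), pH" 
V = 32.6 mL, pH = 8.23

(a) At equivalence: moles acid = moles base.
moles acid = 0.3 × 0.025 = 0.0075 mol; V_NaOH = 0.0075/0.23 = 0.03261 L = 32.6 mL.
(b) At equivalence, all acid → conjugate base A⁻ at [A⁻] = 0.0075/0.05761 = 0.1302 M.
Kb = Kw/Ka = 1.0e-14/4.50e-04 = 2.222e-11; [OH⁻] = √(Kb·[A⁻]) = 1.701e-06; pOH = 5.77; pH = 14 − pOH = 8.23.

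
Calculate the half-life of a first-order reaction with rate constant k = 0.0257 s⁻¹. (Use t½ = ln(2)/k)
26.97 s

t½ = ln(2)/k = 0.6931/0.0257 = 26.97 s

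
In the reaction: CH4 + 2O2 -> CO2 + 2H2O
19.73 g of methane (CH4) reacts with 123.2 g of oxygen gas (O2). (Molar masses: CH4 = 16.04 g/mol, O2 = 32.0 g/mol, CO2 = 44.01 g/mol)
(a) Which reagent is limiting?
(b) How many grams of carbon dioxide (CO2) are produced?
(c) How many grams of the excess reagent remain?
(a) CH4, (b) 54.13 g, (c) 44.48 g

Moles of CH4 = 19.73 g ÷ 16.04 g/mol = 1.23005 mol
Moles of O2 = 123.2 g ÷ 32.0 g/mol = 3.85 mol
Moles ÷ coefficient: CH4: 1.23005/1 = 1.23, O2: 3.85/2 = 1.925
(a) CH4 has the smaller value, so CH4 is the limiting reagent.
(b) Moles of CO2 = 1.23005 mol CH4 × (1/1) = 1.23005 mol; mass = 1.23005 mol × 44.01 g/mol = 54.13 g
(c) O2 consumed = 1.23005 × (2/1) = 2.4601 mol; remaining = 3.85 − 2.4601 = 1.3899 mol; mass = 1.3899 mol × 32.0 g/mol = 44.48 g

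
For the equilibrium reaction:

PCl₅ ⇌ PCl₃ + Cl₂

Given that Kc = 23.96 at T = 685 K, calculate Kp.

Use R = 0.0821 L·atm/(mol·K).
K_p = 1.35e+03

Δn = (moles gaseous products) − (moles gaseous reactants) = 1
T = 685 K; RT = 0.0821 × 685 = 56.2385
Kp = Kc·(RT)^Δn = 23.96 × (56.2385)^1 = 23.96 × 56.2385 = 1.35e+03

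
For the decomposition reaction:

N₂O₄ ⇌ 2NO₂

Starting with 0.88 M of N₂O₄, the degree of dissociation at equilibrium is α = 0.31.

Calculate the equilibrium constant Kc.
K_c = 0.4902

x = α·[A]₀ = 0.31 × 0.88 = 0.2728 M dissociated.
At eq: [N₂O₄] = 0.88 − 0.2728 = 0.6072 M; [NO₂] = 2x = 0.5456 M.
Kc = [NO₂]²/[N₂O₄] = (0.5456)²/0.6072 = 0.4902.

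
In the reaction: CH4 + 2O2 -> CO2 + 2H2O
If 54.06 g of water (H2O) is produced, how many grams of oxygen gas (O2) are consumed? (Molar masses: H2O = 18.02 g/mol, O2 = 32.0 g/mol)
Moles of H2O = 54.06 g ÷ 18.02 g/mol = 3 mol
Mole ratio: 2 mol O2 / 2 mol H2O
Moles of O2 = 3 × (2/2) = 3 mol
Mass of O2 = 3 mol × 32.0 g/mol = 96 g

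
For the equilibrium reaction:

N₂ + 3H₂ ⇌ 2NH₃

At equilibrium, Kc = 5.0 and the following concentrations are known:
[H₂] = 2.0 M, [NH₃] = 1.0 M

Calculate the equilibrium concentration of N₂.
[N₂] = 0.0250 M

Kc = ([NH₃]^2) / ([N₂] × [H₂]^3) = 5.0
[N₂]^1 = (product terms)/(Kc · other reactant terms) = 1 / (5.0 · 8) = 0.025
[N₂] = 0.0250 M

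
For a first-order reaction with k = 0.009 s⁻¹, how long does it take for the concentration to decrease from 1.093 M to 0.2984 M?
144.25 s

From ln[A] = ln[A]₀ - k·t: t = ln([A]₀/[A])/k = ln(1.093/0.2984)/0.009 = ln(3.6629)/0.009 = 1.2982/0.009 = 144.25 s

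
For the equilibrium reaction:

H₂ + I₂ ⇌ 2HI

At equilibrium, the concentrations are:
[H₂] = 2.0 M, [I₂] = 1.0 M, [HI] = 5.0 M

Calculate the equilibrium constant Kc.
K_c = 12.5000

Kc = ([HI]^2) / ([H₂] × [I₂])
   = ((5.0)^2) / ((2.0)·(1.0))
   = 25 / 2 = 12.5000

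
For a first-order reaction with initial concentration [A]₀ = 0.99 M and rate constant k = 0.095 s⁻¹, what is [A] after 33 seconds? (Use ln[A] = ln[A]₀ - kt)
0.0431 M

ln[A] = ln[A]₀ - k·t = ln(0.99) - (0.095)·(33) = -0.0101 - 3.1350 = -3.1451
[A] = e^(-3.1451) = 0.0431 M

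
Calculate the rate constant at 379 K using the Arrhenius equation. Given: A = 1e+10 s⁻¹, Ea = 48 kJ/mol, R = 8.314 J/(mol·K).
2.42e+03 s⁻¹

k = A·exp(-Ea/(R·T)) = 1e+10·exp(-48000/(8.314·379)) = 1e+10·exp(-15.2332) = 1e+10·2.4227e-07 = 2.42e+03 s⁻¹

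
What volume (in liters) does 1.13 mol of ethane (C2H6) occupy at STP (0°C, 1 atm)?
At STP, 1 mol of gas occupies 22.4 L
Volume = 1.13 mol × 22.4 L/mol = 25.31 L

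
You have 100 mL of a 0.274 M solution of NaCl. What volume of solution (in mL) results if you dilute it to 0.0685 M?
Using M₁V₁ = M₂V₂:
0.274 × 100 = 0.0685 × V₂
V₂ = (0.274 × 100) / 0.0685 = 400 mL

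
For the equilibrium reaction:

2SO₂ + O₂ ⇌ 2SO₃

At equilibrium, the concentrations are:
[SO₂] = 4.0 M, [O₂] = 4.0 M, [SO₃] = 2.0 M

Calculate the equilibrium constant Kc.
K_c = 0.0625

Kc = ([SO₃]^2) / ([SO₂]^2 × [O₂])
   = ((2.0)^2) / ((4.0)^2·(4.0))
   = 4 / 64 = 0.0625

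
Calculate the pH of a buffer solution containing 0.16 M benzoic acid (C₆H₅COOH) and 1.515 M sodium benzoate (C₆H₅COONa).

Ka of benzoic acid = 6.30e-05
pH = 5.18

pKa = -log(6.30e-05) = 4.20. pH = pKa + log([A⁻]/[HA]) = 4.20 + log(1.515/0.16)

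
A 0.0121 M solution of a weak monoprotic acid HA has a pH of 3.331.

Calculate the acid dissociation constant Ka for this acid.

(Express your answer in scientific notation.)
K_a = 1.87e-05

[H⁺] = 10^(−pH) = 10^(−3.331) = 4.667e-04 M. For HA ⇌ H⁺ + A⁻, Ka = x²/(C − x) = (4.667e-04)²/(0.0121 − 4.667e-04) = 1.87e-05.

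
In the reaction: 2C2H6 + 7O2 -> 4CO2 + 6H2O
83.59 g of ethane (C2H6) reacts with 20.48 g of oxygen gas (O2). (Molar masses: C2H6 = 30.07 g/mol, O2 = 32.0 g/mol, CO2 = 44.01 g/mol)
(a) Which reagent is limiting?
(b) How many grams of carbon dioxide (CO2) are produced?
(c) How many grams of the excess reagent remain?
(a) O2, (b) 16.1 g, (c) 78.09 g

Moles of C2H6 = 83.59 g ÷ 30.07 g/mol = 2.77985 mol
Moles of O2 = 20.48 g ÷ 32.0 g/mol = 0.64 mol
Moles ÷ coefficient: C2H6: 2.77985/2 = 1.39, O2: 0.64/7 = 0.09143
(a) O2 has the smaller value, so O2 is the limiting reagent.
(b) Moles of CO2 = 0.64 mol O2 × (4/7) = 0.365714 mol; mass = 0.365714 mol × 44.01 g/mol = 16.1 g
(c) C2H6 consumed = 0.64 × (2/7) = 0.182857 mol; remaining = 2.77985 − 0.182857 = 2.59699 mol; mass = 2.59699 mol × 30.07 g/mol = 78.09 g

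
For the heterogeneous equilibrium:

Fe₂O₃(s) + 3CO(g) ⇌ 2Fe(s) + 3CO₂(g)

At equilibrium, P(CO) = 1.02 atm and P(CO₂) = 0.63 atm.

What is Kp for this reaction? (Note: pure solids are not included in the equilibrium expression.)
K_p = 0.236

Solids (Fe₂O₃, Fe) are excluded.
Kp = P(CO₂)³/P(CO)³ = (0.63)³/(1.02)³ = 0.25/1.061 = 0.236.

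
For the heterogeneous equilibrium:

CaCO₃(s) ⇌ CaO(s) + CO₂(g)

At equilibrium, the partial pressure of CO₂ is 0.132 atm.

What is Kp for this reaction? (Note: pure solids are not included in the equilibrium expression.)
K_p = 0.132

Solids (CaCO₃, CaO) have activity 1 and are excluded.
Kp = P(CO₂) = 0.132.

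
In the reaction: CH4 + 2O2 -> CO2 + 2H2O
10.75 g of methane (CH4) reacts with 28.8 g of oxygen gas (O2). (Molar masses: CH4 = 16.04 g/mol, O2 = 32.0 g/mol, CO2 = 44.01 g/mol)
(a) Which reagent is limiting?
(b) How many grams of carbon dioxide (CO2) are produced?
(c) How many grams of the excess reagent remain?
(a) O2, (b) 19.8 g, (c) 3.532 g

Moles of CH4 = 10.75 g ÷ 16.04 g/mol = 0.6702 mol
Moles of O2 = 28.8 g ÷ 32.0 g/mol = 0.9 mol
Moles ÷ coefficient: CH4: 0.6702/1 = 0.6702, O2: 0.9/2 = 0.45
(a) O2 has the smaller value, so O2 is the limiting reagent.
(b) Moles of CO2 = 0.9 mol O2 × (1/2) = 0.45 mol; mass = 0.45 mol × 44.01 g/mol = 19.8 g
(c) CH4 consumed = 0.9 × (1/2) = 0.45 mol; remaining = 0.6702 − 0.45 = 0.2202 mol; mass = 0.2202 mol × 16.04 g/mol = 3.532 g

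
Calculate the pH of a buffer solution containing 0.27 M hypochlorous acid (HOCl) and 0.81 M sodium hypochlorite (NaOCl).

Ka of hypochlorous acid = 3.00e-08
pH = 8.00

pKa = -log(3.00e-08) = 7.52. pH = pKa + log([A⁻]/[HA]) = 7.52 + log(0.81/0.27)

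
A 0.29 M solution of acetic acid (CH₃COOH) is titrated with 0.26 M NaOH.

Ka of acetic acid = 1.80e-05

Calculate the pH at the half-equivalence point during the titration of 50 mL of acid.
pH = pKa = 4.74

At the half-equivalence point, [HA] = [A⁻], so by Henderson–Hasselbalch pH = pKa + log(1) = pKa.
pKa = −log(1.80e-05) = 4.74.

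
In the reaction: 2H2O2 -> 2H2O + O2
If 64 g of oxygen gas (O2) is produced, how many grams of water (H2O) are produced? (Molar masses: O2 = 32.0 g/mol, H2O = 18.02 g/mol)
Moles of O2 = 64 g ÷ 32.0 g/mol = 2 mol
Mole ratio: 2 mol H2O / 1 mol O2
Moles of H2O = 2 × (2/1) = 4 mol
Mass of H2O = 4 mol × 18.02 g/mol = 72.08 g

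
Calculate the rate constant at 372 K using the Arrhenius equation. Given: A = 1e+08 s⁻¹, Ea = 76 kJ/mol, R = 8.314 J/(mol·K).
2.13e-03 s⁻¹

k = A·exp(-Ea/(R·T)) = 1e+08·exp(-76000/(8.314·372)) = 1e+08·exp(-24.5731) = 1e+08·2.1282e-11 = 2.13e-03 s⁻¹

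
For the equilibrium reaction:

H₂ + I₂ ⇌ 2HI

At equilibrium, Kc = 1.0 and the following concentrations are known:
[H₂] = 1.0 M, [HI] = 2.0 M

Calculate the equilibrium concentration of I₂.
[I₂] = 4.0000 M

Kc = ([HI]^2) / ([H₂] × [I₂]) = 1.0
[I₂]^1 = (product terms)/(Kc · other reactant terms) = 4 / (1.0 · 1) = 4
[I₂] = 4.0000 M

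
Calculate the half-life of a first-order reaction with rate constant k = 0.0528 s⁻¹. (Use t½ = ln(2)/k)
13.13 s

t½ = ln(2)/k = 0.6931/0.0528 = 13.13 s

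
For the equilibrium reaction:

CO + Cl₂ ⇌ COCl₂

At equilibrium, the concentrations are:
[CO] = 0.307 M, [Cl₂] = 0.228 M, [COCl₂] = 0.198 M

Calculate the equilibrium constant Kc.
K_c = 2.8287

Kc = ([COCl₂]) / ([CO] × [Cl₂])
   = ((0.198)) / ((0.307)·(0.228))
   = 0.198 / 0.069996 = 2.8287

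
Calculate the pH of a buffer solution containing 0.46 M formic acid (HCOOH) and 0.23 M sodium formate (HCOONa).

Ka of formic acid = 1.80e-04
pH = 3.44

pKa = -log(1.80e-04) = 3.74. pH = pKa + log([A⁻]/[HA]) = 3.74 + log(0.23/0.46)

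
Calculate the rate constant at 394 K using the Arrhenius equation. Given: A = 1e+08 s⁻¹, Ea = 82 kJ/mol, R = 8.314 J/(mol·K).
1.34e-03 s⁻¹

k = A·exp(-Ea/(R·T)) = 1e+08·exp(-82000/(8.314·394)) = 1e+08·exp(-25.0327) = 1e+08·1.3441e-11 = 1.34e-03 s⁻¹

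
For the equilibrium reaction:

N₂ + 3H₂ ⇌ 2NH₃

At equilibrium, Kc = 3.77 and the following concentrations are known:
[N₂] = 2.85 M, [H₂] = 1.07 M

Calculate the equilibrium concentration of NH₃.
[NH₃] = 3.6280 M

Kc = ([NH₃]^2) / ([N₂] × [H₂]^3) = 3.77
[NH₃]^2 = Kc · (reactant terms)/(other product terms) = 3.77 · 3.4914 / 1 = 13.162
[NH₃] = (13.162)^(1/2) = 3.6280 M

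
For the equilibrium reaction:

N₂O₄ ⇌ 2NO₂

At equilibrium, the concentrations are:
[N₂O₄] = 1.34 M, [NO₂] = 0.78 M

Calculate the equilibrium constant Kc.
K_c = 0.4540

Kc = ([NO₂]^2) / ([N₂O₄])
   = ((0.78)^2) / ((1.34))
   = 0.6084 / 1.34 = 0.4540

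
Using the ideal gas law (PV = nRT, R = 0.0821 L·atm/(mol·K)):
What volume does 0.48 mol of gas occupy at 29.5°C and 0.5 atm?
T = 29.5°C + 273.15 = 302.65 K
V = nRT/P = (0.48 × 0.0821 × 302.65) / 0.5
V = 23.85 L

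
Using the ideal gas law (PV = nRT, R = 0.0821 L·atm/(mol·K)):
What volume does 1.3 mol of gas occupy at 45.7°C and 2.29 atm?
T = 45.7°C + 273.15 = 318.85 K
V = nRT/P = (1.3 × 0.0821 × 318.85) / 2.29
V = 14.86 L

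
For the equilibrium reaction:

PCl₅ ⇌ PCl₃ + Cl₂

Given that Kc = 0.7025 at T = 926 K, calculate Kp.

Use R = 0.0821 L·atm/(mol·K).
K_p = 53.4073

Δn = (moles gaseous products) − (moles gaseous reactants) = 1
T = 926 K; RT = 0.0821 × 926 = 76.0246
Kp = Kc·(RT)^Δn = 0.7025 × (76.0246)^1 = 0.7025 × 76.0246 = 53.4073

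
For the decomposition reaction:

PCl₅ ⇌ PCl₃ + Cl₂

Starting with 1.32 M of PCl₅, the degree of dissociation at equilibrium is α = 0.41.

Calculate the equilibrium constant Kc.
K_c = 0.3761

x = α·[A]₀ = 0.41 × 1.32 = 0.5412 M dissociated.
At eq: [PCl₅] = 1.32 − 0.5412 = 0.7788 M; [PCl₃] = [Cl₂] = x = 0.5412 M.
Kc = [PCl₃][Cl₂]/[PCl₅] = (0.5412)²/0.7788 = 0.3761.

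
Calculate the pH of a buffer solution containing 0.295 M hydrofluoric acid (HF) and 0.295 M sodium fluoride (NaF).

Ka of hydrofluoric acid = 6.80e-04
pH = 3.17

pKa = -log(6.80e-04) = 3.17. pH = pKa + log([A⁻]/[HA]) = 3.17 + log(0.295/0.295)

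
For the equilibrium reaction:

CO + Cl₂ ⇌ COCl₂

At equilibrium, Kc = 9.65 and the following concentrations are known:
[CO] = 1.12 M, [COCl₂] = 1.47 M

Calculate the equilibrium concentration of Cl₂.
[Cl₂] = 0.1360 M

Kc = ([COCl₂]) / ([CO] × [Cl₂]) = 9.65
[Cl₂]^1 = (product terms)/(Kc · other reactant terms) = 1.47 / (9.65 · 1.12) = 0.13601
[Cl₂] = 0.1360 M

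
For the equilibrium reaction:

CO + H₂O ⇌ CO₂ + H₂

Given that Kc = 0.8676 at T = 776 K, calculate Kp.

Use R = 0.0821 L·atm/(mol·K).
K_p = 0.8676

Δn = (moles gaseous products) − (moles gaseous reactants) = 0
T = 776 K; RT = 0.0821 × 776 = 63.7096
Kp = Kc·(RT)^Δn = 0.8676 × (63.7096)^0 = 0.8676 × 1 = 0.8676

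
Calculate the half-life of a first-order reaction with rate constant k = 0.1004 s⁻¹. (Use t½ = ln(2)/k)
6.90 s

t½ = ln(2)/k = 0.6931/0.1004 = 6.90 s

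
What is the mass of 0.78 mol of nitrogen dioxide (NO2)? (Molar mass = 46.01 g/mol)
Mass = 0.78 mol × 46.01 g/mol = 35.89 g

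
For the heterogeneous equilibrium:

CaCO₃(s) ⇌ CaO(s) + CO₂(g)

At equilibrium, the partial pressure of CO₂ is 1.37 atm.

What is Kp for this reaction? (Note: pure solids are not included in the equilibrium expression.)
K_p = 1.37

Solids (CaCO₃, CaO) have activity 1 and are excluded.
Kp = P(CO₂) = 1.37.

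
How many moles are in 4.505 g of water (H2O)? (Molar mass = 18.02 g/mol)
Moles = 4.505 g ÷ 18.02 g/mol = 0.25 mol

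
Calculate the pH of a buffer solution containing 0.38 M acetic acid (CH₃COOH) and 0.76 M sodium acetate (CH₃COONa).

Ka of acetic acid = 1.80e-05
pH = 5.05

pKa = -log(1.80e-05) = 4.74. pH = pKa + log([A⁻]/[HA]) = 4.74 + log(0.76/0.38)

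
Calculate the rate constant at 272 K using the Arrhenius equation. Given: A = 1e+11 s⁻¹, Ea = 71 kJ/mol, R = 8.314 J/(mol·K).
2.32e-03 s⁻¹

k = A·exp(-Ea/(R·T)) = 1e+11·exp(-71000/(8.314·272)) = 1e+11·exp(-31.3964) = 1e+11·2.3160e-14 = 2.32e-03 s⁻¹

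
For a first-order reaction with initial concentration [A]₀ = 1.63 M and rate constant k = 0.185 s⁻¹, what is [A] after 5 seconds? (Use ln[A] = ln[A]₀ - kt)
0.6463 M

ln[A] = ln[A]₀ - k·t = ln(1.63) - (0.185)·(5) = 0.4886 - 0.9250 = -0.4364
[A] = e^(-0.4364) = 0.6463 M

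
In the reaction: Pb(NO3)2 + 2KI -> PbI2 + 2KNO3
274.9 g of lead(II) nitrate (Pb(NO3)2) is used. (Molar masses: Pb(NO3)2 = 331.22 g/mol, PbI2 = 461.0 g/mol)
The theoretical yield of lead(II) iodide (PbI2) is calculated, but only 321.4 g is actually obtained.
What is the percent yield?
Moles of Pb(NO3)2 = 274.9 g ÷ 331.22 g/mol = 0.829962 mol
Mole ratio: 1 mol PbI2 / 1 mol Pb(NO3)2
Moles of PbI2 = 0.829962 × (1/1) = 0.829962 mol
Theoretical yield = 0.829962 mol × 461.0 g/mol = 382.61 g
Actual yield = 321.4 g
Percent yield = (321.4 / 382.61) × 100% = 84.0%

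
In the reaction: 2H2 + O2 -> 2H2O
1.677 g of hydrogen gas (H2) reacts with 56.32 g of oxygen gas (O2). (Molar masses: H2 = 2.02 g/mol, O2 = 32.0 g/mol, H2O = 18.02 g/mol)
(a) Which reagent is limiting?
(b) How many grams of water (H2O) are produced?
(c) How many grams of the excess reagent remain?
(a) H2, (b) 14.96 g, (c) 43.04 g

Moles of H2 = 1.677 g ÷ 2.02 g/mol = 0.830198 mol
Moles of O2 = 56.32 g ÷ 32.0 g/mol = 1.76 mol
Moles ÷ coefficient: H2: 0.830198/2 = 0.4151, O2: 1.76/1 = 1.76
(a) H2 has the smaller value, so H2 is the limiting reagent.
(b) Moles of H2O = 0.830198 mol H2 × (2/2) = 0.830198 mol; mass = 0.830198 mol × 18.02 g/mol = 14.96 g
(c) O2 consumed = 0.830198 × (1/2) = 0.415099 mol; remaining = 1.76 − 0.415099 = 1.3449 mol; mass = 1.3449 mol × 32.0 g/mol = 43.04 g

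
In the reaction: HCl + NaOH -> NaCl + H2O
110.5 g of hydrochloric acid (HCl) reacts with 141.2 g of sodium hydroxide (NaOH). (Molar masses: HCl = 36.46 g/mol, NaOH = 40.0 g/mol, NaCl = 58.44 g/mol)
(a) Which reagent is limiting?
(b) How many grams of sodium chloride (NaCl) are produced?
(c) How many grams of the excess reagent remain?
(a) HCl, (b) 177.1 g, (c) 19.97 g

Moles of HCl = 110.5 g ÷ 36.46 g/mol = 3.03072 mol
Moles of NaOH = 141.2 g ÷ 40.0 g/mol = 3.53 mol
Moles ÷ coefficient: HCl: 3.03072/1 = 3.031, NaOH: 3.53/1 = 3.53
(a) HCl has the smaller value, so HCl is the limiting reagent.
(b) Moles of NaCl = 3.03072 mol HCl × (1/1) = 3.03072 mol; mass = 3.03072 mol × 58.44 g/mol = 177.1 g
(c) NaOH consumed = 3.03072 × (1/1) = 3.03072 mol; remaining = 3.53 − 3.03072 = 0.499281 mol; mass = 0.499281 mol × 40.0 g/mol = 19.97 g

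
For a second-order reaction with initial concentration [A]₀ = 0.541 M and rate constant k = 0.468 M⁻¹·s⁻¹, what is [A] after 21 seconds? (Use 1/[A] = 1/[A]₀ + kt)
0.0856 M

1/[A] = 1/[A]₀ + k·t = 1/0.541 + (0.468)·(21) = 1.8484 + 9.8280 = 11.6764
[A] = 1/11.6764 = 0.0856 M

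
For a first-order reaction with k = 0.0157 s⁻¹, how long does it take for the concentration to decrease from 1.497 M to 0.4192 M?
81.07 s

From ln[A] = ln[A]₀ - k·t: t = ln([A]₀/[A])/k = ln(1.497/0.4192)/0.0157 = ln(3.5711)/0.0157 = 1.2729/0.0157 = 81.07 s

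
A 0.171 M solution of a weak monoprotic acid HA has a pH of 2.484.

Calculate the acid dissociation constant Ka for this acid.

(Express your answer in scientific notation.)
K_a = 6.42e-05

[H⁺] = 10^(−pH) = 10^(−2.484) = 3.281e-03 M. For HA ⇌ H⁺ + A⁻, Ka = x²/(C − x) = (3.281e-03)²/(0.171 − 3.281e-03) = 6.42e-05.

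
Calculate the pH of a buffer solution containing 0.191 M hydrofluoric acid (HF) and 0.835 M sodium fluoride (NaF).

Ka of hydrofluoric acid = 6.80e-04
pH = 3.81

pKa = -log(6.80e-04) = 3.17. pH = pKa + log([A⁻]/[HA]) = 3.17 + log(0.835/0.191)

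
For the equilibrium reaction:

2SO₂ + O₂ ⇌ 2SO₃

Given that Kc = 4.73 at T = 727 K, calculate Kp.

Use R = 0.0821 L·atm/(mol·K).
K_p = 0.0792

Δn = (moles gaseous products) − (moles gaseous reactants) = -1
T = 727 K; RT = 0.0821 × 727 = 59.6867
Kp = Kc·(RT)^Δn = 4.73 × (59.6867)^-1 = 4.73 × 0.0167542 = 0.0792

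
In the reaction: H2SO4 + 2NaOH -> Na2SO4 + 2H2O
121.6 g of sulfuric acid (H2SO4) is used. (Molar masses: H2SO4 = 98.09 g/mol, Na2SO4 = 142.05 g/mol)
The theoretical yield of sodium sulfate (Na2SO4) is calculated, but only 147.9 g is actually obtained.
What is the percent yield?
Moles of H2SO4 = 121.6 g ÷ 98.09 g/mol = 1.23968 mol
Mole ratio: 1 mol Na2SO4 / 1 mol H2SO4
Moles of Na2SO4 = 1.23968 × (1/1) = 1.23968 mol
Theoretical yield = 1.23968 mol × 142.05 g/mol = 176.1 g
Actual yield = 147.9 g
Percent yield = (147.9 / 176.1) × 100% = 84.0%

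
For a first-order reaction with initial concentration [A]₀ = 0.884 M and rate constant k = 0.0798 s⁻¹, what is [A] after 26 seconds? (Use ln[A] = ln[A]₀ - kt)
0.1110 M

ln[A] = ln[A]₀ - k·t = ln(0.884) - (0.0798)·(26) = -0.1233 - 2.0748 = -2.1981
[A] = e^(-2.1981) = 0.1110 M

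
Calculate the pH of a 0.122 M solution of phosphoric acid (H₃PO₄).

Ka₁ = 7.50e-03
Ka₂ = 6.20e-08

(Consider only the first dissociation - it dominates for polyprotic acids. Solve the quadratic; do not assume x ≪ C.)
pH = 1.57

x² + Ka₁·x − Ka₁·C = 0 with Ka₁ = 7.50e-03, C = 0.122.
x = (−Ka₁ + √(Ka₁² + 4·Ka₁·C))/2 = 2.6731e-02 M, so pH = 1.57.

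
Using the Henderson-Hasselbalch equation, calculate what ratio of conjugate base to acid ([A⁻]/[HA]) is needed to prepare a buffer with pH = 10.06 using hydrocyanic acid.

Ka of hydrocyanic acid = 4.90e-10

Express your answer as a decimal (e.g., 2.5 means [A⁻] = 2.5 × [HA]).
[A⁻]/[HA] = 5.626

pKa = −log(4.90e-10) = 9.3098. pH = pKa + log([A⁻]/[HA]). 10.06 = 9.3098 + log(ratio). log(ratio) = 10.06 − 9.3098 = 0.7502. ratio = 10^(0.7502) = 5.626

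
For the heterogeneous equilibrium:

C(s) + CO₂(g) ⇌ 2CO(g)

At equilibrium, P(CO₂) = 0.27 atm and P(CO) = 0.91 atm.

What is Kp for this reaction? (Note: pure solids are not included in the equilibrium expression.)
K_p = 3.067

Solid C is excluded.
Kp = P(CO)²/P(CO₂) = (0.91)²/0.27 = 0.8281/0.27 = 3.067.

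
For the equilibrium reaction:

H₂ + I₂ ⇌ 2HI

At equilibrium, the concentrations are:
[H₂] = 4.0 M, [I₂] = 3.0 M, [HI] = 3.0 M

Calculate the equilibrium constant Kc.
K_c = 0.7500

Kc = ([HI]^2) / ([H₂] × [I₂])
   = ((3.0)^2) / ((4.0)·(3.0))
   = 9 / 12 = 0.7500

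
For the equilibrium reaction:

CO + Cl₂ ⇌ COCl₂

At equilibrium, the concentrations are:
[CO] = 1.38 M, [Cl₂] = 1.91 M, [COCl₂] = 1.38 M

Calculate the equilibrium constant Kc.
K_c = 0.5236

Kc = ([COCl₂]) / ([CO] × [Cl₂])
   = ((1.38)) / ((1.38)·(1.91))
   = 1.38 / 2.6358 = 0.5236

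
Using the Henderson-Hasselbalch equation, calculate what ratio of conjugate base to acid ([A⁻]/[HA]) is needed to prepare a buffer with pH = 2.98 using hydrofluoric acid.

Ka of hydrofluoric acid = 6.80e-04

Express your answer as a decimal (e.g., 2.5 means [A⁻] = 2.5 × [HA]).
[A⁻]/[HA] = 0.649

pKa = −log(6.80e-04) = 3.1675. pH = pKa + log([A⁻]/[HA]). 2.98 = 3.1675 + log(ratio). log(ratio) = 2.98 − 3.1675 = -0.1875. ratio = 10^(-0.1875) = 0.649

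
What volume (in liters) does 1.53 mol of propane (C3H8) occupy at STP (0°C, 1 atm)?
At STP, 1 mol of gas occupies 22.4 L
Volume = 1.53 mol × 22.4 L/mol = 34.27 L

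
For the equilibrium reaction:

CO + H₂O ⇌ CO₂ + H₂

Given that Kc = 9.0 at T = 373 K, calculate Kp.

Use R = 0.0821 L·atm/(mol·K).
K_p = 9.0000

Δn = (moles gaseous products) − (moles gaseous reactants) = 0
T = 373 K; RT = 0.0821 × 373 = 30.6233
Kp = Kc·(RT)^Δn = 9.0 × (30.6233)^0 = 9.0 × 1 = 9.0000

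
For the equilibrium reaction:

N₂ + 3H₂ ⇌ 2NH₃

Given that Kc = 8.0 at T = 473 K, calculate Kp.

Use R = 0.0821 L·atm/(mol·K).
K_p = 0.0053

Δn = (moles gaseous products) − (moles gaseous reactants) = -2
T = 473 K; RT = 0.0821 × 473 = 38.8333
Kp = Kc·(RT)^Δn = 8.0 × (38.8333)^-2 = 8.0 × 0.000663119 = 0.0053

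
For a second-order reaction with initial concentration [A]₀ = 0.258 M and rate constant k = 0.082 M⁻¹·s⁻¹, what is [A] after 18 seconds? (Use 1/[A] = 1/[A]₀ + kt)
0.1868 M

1/[A] = 1/[A]₀ + k·t = 1/0.258 + (0.082)·(18) = 3.8760 + 1.4760 = 5.3520
[A] = 1/5.3520 = 0.1868 M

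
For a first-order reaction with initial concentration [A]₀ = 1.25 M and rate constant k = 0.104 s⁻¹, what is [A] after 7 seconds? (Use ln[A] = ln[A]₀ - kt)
0.6036 M

ln[A] = ln[A]₀ - k·t = ln(1.25) - (0.104)·(7) = 0.2231 - 0.7280 = -0.5049
[A] = e^(-0.5049) = 0.6036 M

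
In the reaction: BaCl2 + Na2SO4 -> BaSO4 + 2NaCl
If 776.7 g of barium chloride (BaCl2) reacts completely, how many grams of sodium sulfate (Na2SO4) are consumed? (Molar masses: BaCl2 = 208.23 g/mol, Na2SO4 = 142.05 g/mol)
Moles of BaCl2 = 776.7 g ÷ 208.23 g/mol = 3.73001 mol
Mole ratio: 1 mol Na2SO4 / 1 mol BaCl2
Moles of Na2SO4 = 3.73001 × (1/1) = 3.73001 mol
Mass of Na2SO4 = 3.73001 mol × 142.05 g/mol = 529.8 g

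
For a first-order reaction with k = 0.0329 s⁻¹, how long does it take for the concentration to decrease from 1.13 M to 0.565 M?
21.07 s

From ln[A] = ln[A]₀ - k·t: t = ln([A]₀/[A])/k = ln(1.13/0.565)/0.0329 = ln(2.0000)/0.0329 = 0.6931/0.0329 = 21.07 s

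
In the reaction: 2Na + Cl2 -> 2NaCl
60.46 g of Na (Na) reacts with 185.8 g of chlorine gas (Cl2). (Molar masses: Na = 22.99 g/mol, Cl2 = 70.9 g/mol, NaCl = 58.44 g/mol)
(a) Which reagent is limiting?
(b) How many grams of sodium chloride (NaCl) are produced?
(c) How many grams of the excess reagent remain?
(a) Na, (b) 153.7 g, (c) 92.57 g

Moles of Na = 60.46 g ÷ 22.99 g/mol = 2.62984 mol
Moles of Cl2 = 185.8 g ÷ 70.9 g/mol = 2.62059 mol
Moles ÷ coefficient: Na: 2.62984/2 = 1.315, Cl2: 2.62059/1 = 2.621
(a) Na has the smaller value, so Na is the limiting reagent.
(b) Moles of NaCl = 2.62984 mol Na × (2/2) = 2.62984 mol; mass = 2.62984 mol × 58.44 g/mol = 153.7 g
(c) Cl2 consumed = 2.62984 × (1/2) = 1.31492 mol; remaining = 2.62059 − 1.31492 = 1.30567 mol; mass = 1.30567 mol × 70.9 g/mol = 92.57 g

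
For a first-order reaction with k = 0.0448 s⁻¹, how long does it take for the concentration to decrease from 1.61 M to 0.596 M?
22.18 s

From ln[A] = ln[A]₀ - k·t: t = ln([A]₀/[A])/k = ln(1.61/0.596)/0.0448 = ln(2.7013)/0.0448 = 0.9937/0.0448 = 22.18 s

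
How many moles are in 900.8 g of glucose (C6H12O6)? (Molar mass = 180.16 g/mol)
Moles = 900.8 g ÷ 180.16 g/mol = 5 mol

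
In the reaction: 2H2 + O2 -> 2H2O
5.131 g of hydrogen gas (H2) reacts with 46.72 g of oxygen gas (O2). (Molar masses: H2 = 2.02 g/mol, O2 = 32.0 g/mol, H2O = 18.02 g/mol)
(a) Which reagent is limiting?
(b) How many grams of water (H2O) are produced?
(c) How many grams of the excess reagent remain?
(a) H2, (b) 45.77 g, (c) 6.078 g

Moles of H2 = 5.131 g ÷ 2.02 g/mol = 2.5401 mol
Moles of O2 = 46.72 g ÷ 32.0 g/mol = 1.46 mol
Moles ÷ coefficient: H2: 2.5401/2 = 1.27, O2: 1.46/1 = 1.46
(a) H2 has the smaller value, so H2 is the limiting reagent.
(b) Moles of H2O = 2.5401 mol H2 × (2/2) = 2.5401 mol; mass = 2.5401 mol × 18.02 g/mol = 45.77 g
(c) O2 consumed = 2.5401 × (1/2) = 1.27005 mol; remaining = 1.46 − 1.27005 = 0.18995 mol; mass = 0.18995 mol × 32.0 g/mol = 6.078 g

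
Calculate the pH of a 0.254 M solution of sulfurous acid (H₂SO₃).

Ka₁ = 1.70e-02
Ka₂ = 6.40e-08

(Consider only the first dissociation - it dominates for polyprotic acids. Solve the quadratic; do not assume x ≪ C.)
pH = 1.24

x² + Ka₁·x − Ka₁·C = 0 with Ka₁ = 1.70e-02, C = 0.254.
x = (−Ka₁ + √(Ka₁² + 4·Ka₁·C))/2 = 5.7759e-02 M, so pH = 1.24.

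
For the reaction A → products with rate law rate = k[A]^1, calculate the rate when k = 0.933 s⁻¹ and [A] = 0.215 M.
0.2006 M/s

rate = k·[A]^1 = 0.933·(0.215)^1 = 0.933·0.215 = 0.2006 M/s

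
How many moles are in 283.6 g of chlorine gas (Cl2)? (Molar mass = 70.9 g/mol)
Moles = 283.6 g ÷ 70.9 g/mol = 4 mol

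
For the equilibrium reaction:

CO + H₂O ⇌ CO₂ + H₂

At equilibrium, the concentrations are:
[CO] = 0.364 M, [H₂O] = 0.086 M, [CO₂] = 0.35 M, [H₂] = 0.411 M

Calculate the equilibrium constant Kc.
K_c = 4.5953

Kc = ([CO₂] × [H₂]) / ([CO] × [H₂O])
   = ((0.35)·(0.411)) / ((0.364)·(0.086))
   = 0.14385 / 0.031304 = 4.5953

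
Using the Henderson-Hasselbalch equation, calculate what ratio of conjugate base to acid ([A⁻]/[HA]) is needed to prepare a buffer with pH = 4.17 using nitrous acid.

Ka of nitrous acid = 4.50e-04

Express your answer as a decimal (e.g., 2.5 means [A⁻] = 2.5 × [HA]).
[A⁻]/[HA] = 6.656

pKa = −log(4.50e-04) = 3.3468. pH = pKa + log([A⁻]/[HA]). 4.17 = 3.3468 + log(ratio). log(ratio) = 4.17 − 3.3468 = 0.8232. ratio = 10^(0.8232) = 6.656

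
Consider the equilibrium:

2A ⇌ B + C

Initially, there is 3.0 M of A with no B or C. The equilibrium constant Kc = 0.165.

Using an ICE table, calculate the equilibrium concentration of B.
[B] = 0.672 M

ICE: [A] = 3.0 − 2x, [B] = [C] = x.
Kc = x²/(3.0 − 2x)² = 0.165 ⇒ √Kc = x/(3.0 − 2x).
x = √0.165·3.0/(1 + 2√0.165) = 0.4062·3.0/1.8124 = 0.67237.
[B] = x = 0.672 M.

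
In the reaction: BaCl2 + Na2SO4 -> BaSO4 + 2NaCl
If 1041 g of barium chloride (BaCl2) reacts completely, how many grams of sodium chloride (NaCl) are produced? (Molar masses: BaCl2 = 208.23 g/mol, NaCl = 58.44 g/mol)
Moles of BaCl2 = 1041 g ÷ 208.23 g/mol = 4.99928 mol
Mole ratio: 2 mol NaCl / 1 mol BaCl2
Moles of NaCl = 4.99928 × (2/1) = 9.99856 mol
Mass of NaCl = 9.99856 mol × 58.44 g/mol = 584.3 g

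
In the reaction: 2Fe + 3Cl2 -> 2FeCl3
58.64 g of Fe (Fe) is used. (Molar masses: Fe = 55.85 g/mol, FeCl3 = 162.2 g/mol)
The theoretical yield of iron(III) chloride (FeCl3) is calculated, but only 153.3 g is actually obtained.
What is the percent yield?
Moles of Fe = 58.64 g ÷ 55.85 g/mol = 1.04996 mol
Mole ratio: 2 mol FeCl3 / 2 mol Fe
Moles of FeCl3 = 1.04996 × (2/2) = 1.04996 mol
Theoretical yield = 1.04996 mol × 162.2 g/mol = 170.3 g
Actual yield = 153.3 g
Percent yield = (153.3 / 170.3) × 100% = 90.0%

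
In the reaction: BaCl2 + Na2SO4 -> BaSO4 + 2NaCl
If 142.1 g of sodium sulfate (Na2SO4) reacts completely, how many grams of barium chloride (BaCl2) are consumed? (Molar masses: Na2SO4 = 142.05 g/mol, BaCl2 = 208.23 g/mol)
Moles of Na2SO4 = 142.1 g ÷ 142.05 g/mol = 1.00035 mol
Mole ratio: 1 mol BaCl2 / 1 mol Na2SO4
Moles of BaCl2 = 1.00035 × (1/1) = 1.00035 mol
Mass of BaCl2 = 1.00035 mol × 208.23 g/mol = 208.3 g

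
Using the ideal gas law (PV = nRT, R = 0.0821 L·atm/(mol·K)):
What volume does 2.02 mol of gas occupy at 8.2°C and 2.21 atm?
T = 8.2°C + 273.15 = 281.35 K
V = nRT/P = (2.02 × 0.0821 × 281.35) / 2.21
V = 21.11 L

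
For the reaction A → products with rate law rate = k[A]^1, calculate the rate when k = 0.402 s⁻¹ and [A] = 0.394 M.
0.1584 M/s

rate = k·[A]^1 = 0.402·(0.394)^1 = 0.402·0.394 = 0.1584 M/s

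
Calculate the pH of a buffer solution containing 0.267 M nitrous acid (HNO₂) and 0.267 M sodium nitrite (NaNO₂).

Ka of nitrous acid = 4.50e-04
pH = 3.35

pKa = -log(4.50e-04) = 3.35. pH = pKa + log([A⁻]/[HA]) = 3.35 + log(0.267/0.267)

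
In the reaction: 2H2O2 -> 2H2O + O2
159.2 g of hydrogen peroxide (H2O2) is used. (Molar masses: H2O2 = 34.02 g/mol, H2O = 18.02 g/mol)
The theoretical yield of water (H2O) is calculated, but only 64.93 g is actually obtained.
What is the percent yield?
Moles of H2O2 = 159.2 g ÷ 34.02 g/mol = 4.6796 mol
Mole ratio: 2 mol H2O / 2 mol H2O2
Moles of H2O = 4.6796 × (2/2) = 4.6796 mol
Theoretical yield = 4.6796 mol × 18.02 g/mol = 84.326 g
Actual yield = 64.93 g
Percent yield = (64.93 / 84.326) × 100% = 77.0%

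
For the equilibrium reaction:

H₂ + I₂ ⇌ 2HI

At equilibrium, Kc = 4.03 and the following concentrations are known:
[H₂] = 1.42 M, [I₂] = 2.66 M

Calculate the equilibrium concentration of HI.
[HI] = 3.9016 M

Kc = ([HI]^2) / ([H₂] × [I₂]) = 4.03
[HI]^2 = Kc · (reactant terms)/(other product terms) = 4.03 · 3.7772 / 1 = 15.222
[HI] = (15.222)^(1/2) = 3.9016 M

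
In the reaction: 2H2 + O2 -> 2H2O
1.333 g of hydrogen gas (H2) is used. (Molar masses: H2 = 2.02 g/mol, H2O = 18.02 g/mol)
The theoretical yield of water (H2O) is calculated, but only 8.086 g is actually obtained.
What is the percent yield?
Moles of H2 = 1.333 g ÷ 2.02 g/mol = 0.659901 mol
Mole ratio: 2 mol H2O / 2 mol H2
Moles of H2O = 0.659901 × (2/2) = 0.659901 mol
Theoretical yield = 0.659901 mol × 18.02 g/mol = 11.891 g
Actual yield = 8.086 g
Percent yield = (8.086 / 11.891) × 100% = 68.0%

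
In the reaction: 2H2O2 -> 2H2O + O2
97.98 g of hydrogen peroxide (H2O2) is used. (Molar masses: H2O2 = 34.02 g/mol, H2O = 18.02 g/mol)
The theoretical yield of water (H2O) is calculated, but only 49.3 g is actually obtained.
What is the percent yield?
Moles of H2O2 = 97.98 g ÷ 34.02 g/mol = 2.88007 mol
Mole ratio: 2 mol H2O / 2 mol H2O2
Moles of H2O = 2.88007 × (2/2) = 2.88007 mol
Theoretical yield = 2.88007 mol × 18.02 g/mol = 51.899 g
Actual yield = 49.3 g
Percent yield = (49.3 / 51.899) × 100% = 95.0%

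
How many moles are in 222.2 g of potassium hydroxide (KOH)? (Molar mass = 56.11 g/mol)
Moles = 222.2 g ÷ 56.11 g/mol = 3.96 mol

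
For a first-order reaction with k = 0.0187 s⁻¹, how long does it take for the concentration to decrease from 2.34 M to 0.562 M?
76.28 s

From ln[A] = ln[A]₀ - k·t: t = ln([A]₀/[A])/k = ln(2.34/0.562)/0.0187 = ln(4.1637)/0.0187 = 1.4264/0.0187 = 76.28 s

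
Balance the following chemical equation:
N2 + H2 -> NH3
Balanced equation:
N2 + 3H2 -> 2NH3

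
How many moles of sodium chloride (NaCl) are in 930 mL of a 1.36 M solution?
Moles = Molarity × Volume (L)
Moles = 1.36 M × 0.93 L = 1.265 mol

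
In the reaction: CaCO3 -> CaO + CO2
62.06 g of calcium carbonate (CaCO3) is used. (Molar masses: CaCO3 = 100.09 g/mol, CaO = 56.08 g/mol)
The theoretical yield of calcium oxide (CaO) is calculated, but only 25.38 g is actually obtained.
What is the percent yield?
Moles of CaCO3 = 62.06 g ÷ 100.09 g/mol = 0.620042 mol
Mole ratio: 1 mol CaO / 1 mol CaCO3
Moles of CaO = 0.620042 × (1/1) = 0.620042 mol
Theoretical yield = 0.620042 mol × 56.08 g/mol = 34.772 g
Actual yield = 25.38 g
Percent yield = (25.38 / 34.772) × 100% = 73.0%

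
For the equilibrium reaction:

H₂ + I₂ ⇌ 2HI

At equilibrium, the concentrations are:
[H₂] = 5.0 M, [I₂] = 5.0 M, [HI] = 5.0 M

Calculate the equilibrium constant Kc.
K_c = 1.0000

Kc = ([HI]^2) / ([H₂] × [I₂])
   = ((5.0)^2) / ((5.0)·(5.0))
   = 25 / 25 = 1.0000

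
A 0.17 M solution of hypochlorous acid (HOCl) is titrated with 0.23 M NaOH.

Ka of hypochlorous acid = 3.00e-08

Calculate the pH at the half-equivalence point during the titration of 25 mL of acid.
pH = pKa = 7.52

At the half-equivalence point, [HA] = [A⁻], so by Henderson–Hasselbalch pH = pKa + log(1) = pKa.
pKa = −log(3.00e-08) = 7.52.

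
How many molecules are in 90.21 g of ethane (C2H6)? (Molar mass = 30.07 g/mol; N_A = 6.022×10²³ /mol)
Moles = 90.21 g ÷ 30.07 g/mol = 3 mol
Molecules = 3 mol × 6.022×10²³ /mol = 1.807e+24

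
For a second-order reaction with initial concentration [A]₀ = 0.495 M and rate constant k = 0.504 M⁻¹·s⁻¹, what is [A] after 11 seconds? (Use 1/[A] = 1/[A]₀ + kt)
0.1322 M

1/[A] = 1/[A]₀ + k·t = 1/0.495 + (0.504)·(11) = 2.0202 + 5.5440 = 7.5642
[A] = 1/7.5642 = 0.1322 M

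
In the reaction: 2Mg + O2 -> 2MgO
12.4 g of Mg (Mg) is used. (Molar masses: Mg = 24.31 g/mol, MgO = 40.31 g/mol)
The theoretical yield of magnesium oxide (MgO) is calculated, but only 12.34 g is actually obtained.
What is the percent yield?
Moles of Mg = 12.4 g ÷ 24.31 g/mol = 0.510078 mol
Mole ratio: 2 mol MgO / 2 mol Mg
Moles of MgO = 0.510078 × (2/2) = 0.510078 mol
Theoretical yield = 0.510078 mol × 40.31 g/mol = 20.561 g
Actual yield = 12.34 g
Percent yield = (12.34 / 20.561) × 100% = 60.0%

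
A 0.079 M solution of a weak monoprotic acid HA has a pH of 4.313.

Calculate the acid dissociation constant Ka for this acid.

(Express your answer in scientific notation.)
K_a = 3.00e-08

[H⁺] = 10^(−pH) = 10^(−4.313) = 4.864e-05 M. For HA ⇌ H⁺ + A⁻, Ka = x²/(C − x) = (4.864e-05)²/(0.079 − 4.864e-05) = 3.00e-08.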